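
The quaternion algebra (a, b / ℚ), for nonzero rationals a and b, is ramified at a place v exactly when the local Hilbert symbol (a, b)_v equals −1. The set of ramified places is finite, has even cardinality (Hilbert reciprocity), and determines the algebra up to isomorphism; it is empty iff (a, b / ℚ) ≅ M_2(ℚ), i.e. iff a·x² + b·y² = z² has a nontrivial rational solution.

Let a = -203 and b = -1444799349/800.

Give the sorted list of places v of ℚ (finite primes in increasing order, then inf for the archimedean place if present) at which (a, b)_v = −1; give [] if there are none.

(a, b) ≡ (-203, -14858) mod (ℚ^×)²; places V = {2, 3, 5, 7, 17, 19, 23, 29, ∞}.
(a,b)_29: α=1, u≡22; β=0, v≡15 (mod 29); (22|29)=+1, (15|29)=-1; sign (−1)^0·+1^0·-1^1 = -1.
(a,b)_2: α=0, β=-5; u≡5, v≡3 (mod 8); ε(u)ε(v)=0·1, αω(v)=0·1, βω(u)=-5·1; sum ≡ 1  ⇒  -1.
(a,b)_5: α=0, u≡2; β=-2, v≡3 (mod 5); (2|5)=-1, (3|5)=-1; sign (−1)^0·-1^-2·-1^0 = +1.
(a,b)_17: α=0, u≡1; β=1, v≡5 (mod 17); (1|17)=+1, (5|17)=-1; sign (−1)^0·+1^1·-1^0 = +1.
(a,b)_3: α=0, u≡1; β=4, v≡1 (mod 3); (1|3)=+1, (1|3)=+1; sign (−1)^0·+1^4·+1^0 = +1.
(a,b)_23: α=0, u≡4; β=1, v≡17 (mod 23); (4|23)=+1, (17|23)=-1; sign (−1)^0·+1^1·-1^0 = +1.
(a,b)_19: α=0, u≡6; β=1, v≡7 (mod 19); (6|19)=+1, (7|19)=+1; sign (−1)^0·+1^1·+1^0 = +1.
(a,b)_∞: sgn(-203)=−, sgn(-14858)=−, so -1.
(a,b)_7: α=1, u≡6; β=4, v≡3 (mod 7); (6|7)=-1, (3|7)=-1; sign (−1)^0·-1^4·-1^1 = -1.
|Ram(-203, -14858)| = 4, even; anisotropic at {2, 7, 29, ∞}.

[2, 7, 29, inf]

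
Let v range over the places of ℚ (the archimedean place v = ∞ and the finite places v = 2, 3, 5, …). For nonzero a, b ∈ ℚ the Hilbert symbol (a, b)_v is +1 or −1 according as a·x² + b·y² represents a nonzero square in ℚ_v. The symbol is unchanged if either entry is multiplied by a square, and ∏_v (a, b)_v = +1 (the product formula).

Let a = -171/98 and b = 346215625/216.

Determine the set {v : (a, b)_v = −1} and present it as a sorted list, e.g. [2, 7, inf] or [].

[5, 19]

(a, b) ≡ (-38, 67830) mod (ℚ^×)²; places V = {2, 3, 5, 7, 17, 19, ∞}.
(a,b)_∞: sgn(-38)=−, sgn(67830)=+, so +1.
(a,b)_19: α=1, u≡16; β=1, v≡11 (mod 19); (16|19)=+1, (11|19)=+1; sign (−1)^1·+1^1·+1^1 = -1.
(a,b)_2: α=-1, β=-3; u≡5, v≡3 (mod 8); ε(u)ε(v)=0·1, αω(v)=-1·1, βω(u)=-3·1; sum ≡ 0  ⇒  +1.
(a,b)_3: α=2, u≡1; β=-3, v≡2 (mod 3); (1|3)=+1, (2|3)=-1; sign (−1)^0·+1^-3·-1^2 = +1.
(a,b)_5: α=0, u≡3; β=5, v≡4 (mod 5); (3|5)=-1, (4|5)=+1; sign (−1)^0·-1^5·+1^0 = -1.
(a,b)_17: α=0, u≡13; β=1, v≡7 (mod 17); (13|17)=+1, (7|17)=-1; sign (−1)^0·+1^1·-1^0 = +1.
(a,b)_7: α=-2, u≡2; β=3, v≡4 (mod 7); (2|7)=+1, (4|7)=+1; sign (−1)^0·+1^3·+1^-2 = +1.
|Ram(-38, 67830)| = 2, even; anisotropic at {5, 19}.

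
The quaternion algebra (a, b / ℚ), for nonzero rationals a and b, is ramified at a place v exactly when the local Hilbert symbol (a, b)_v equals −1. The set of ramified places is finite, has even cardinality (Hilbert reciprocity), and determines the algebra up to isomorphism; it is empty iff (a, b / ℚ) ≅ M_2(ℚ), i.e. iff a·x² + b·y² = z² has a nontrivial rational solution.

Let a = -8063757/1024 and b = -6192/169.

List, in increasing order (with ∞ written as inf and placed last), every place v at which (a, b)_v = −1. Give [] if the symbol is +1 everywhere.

[43, inf]

Mod squares: a ≡ -533, b ≡ -43. Check v ∈ {∞, 2, 3, 13, 41, 43}.
v=41: a=41^3·(≡35), b=41^0·(≡8) mod 41; (35|41)=-1, (8|41)=+1; (−1)^{3·0·20}·(-1)^0·(+1)^3 = +1.
v=2: v_2(a)=-10, v_2(b)=4; units ≡ 3, 5 (mod 8); ε·ε+αω+βω = 1·0+-10·1+4·1 ≡ 0  ⇒  (a,b)_2 = +1.
v=13: a=13^1·(≡11), b=13^-2·(≡9) mod 13; (11|13)=-1, (9|13)=+1; (−1)^{1·-2·6}·(-1)^-2·(+1)^1 = +1.
v=3: a=3^2·(≡1), b=3^2·(≡2) mod 3; (1|3)=+1, (2|3)=-1; (−1)^{2·2·1}·(+1)^2·(-1)^2 = +1.
v=43: a=43^0·(≡12), b=43^1·(≡5) mod 43; (12|43)=-1, (5|43)=-1; (−1)^{0·1·21}·(-1)^1·(-1)^0 = -1.
v=∞: -533 < 0 and -43 < 0  ⇒  (a,b)_∞ = -1.
Ram(-533, -43) = {43, ∞}; no ℚ_43-point on the conic.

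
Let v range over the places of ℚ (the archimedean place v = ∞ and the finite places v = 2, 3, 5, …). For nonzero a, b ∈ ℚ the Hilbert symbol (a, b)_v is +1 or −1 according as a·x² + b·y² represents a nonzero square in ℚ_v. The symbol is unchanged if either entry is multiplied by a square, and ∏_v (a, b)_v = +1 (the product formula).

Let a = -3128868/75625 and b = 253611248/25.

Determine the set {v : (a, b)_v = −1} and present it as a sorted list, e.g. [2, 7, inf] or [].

[2, 31, 37, 43]

(a, b) ≡ (-1073, 15850703) mod (ℚ^×)²; places V = {2, 3, 5, 11, 23, 29, 31, 37, 43, 47, ∞}.
(a,b)_37: α=1, u≡31; β=0, v≡6 (mod 37); (31|37)=-1, (6|37)=-1; sign (−1)^0·-1^0·-1^1 = -1.
(a,b)_5: α=-4, u≡2; β=-2, v≡3 (mod 5); (2|5)=-1, (3|5)=-1; sign (−1)^0·-1^-2·-1^-4 = +1.
(a,b)_3: α=6, u≡1; β=0, v≡2 (mod 3); (1|3)=+1, (2|3)=-1; sign (−1)^0·+1^0·-1^6 = +1.
(a,b)_23: α=0, u≡6; β=1, v≡4 (mod 23); (6|23)=+1, (4|23)=+1; sign (−1)^0·+1^1·+1^0 = +1.
(a,b)_2: α=2, β=4; u≡7, v≡7 (mod 8); ε(u)ε(v)=1·1, αω(v)=2·0, βω(u)=4·0; sum ≡ 1  ⇒  -1.
(a,b)_11: α=-2, u≡3; β=1, v≡10 (mod 11); (3|11)=+1, (10|11)=-1; sign (−1)^0·+1^1·-1^-2 = +1.
(a,b)_43: α=0, u≡30; β=1, v≡16 (mod 43); (30|43)=-1, (16|43)=+1; sign (−1)^0·-1^1·+1^0 = -1.
(a,b)_31: α=0, u≡17; β=1, v≡13 (mod 31); (17|31)=-1, (13|31)=-1; sign (−1)^0·-1^1·-1^0 = -1.
(a,b)_∞: sgn(-1073)=−, sgn(15850703)=+, so +1.
(a,b)_47: α=0, u≡8; β=1, v≡21 (mod 47); (8|47)=+1, (21|47)=+1; sign (−1)^0·+1^1·+1^0 = +1.
(a,b)_29: α=1, u≡10; β=0, v≡4 (mod 29); (10|29)=-1, (4|29)=+1; sign (−1)^0·-1^0·+1^1 = +1.
Ram(-1073, 15850703) = {2, 31, 37, 43}; no ℚ_2-point on the conic.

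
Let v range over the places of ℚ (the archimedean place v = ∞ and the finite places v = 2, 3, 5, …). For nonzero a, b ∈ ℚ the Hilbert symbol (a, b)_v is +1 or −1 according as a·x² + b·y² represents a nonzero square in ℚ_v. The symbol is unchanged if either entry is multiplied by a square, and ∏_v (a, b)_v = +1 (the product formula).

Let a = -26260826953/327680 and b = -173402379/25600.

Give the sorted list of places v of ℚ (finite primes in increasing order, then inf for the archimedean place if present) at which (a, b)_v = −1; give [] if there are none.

(a, b) ≡ (-129485, -19) mod (ℚ^×)²; places V = {2, 3, 5, 19, 29, 47, 53, ∞}.
(a,b)_47: α=1, u≡16; β=0, v≡1 (mod 47); (16|47)=+1, (1|47)=+1; sign (−1)^0·+1^0·+1^1 = +1.
(a,b)_3: α=0, u≡1; β=2, v≡2 (mod 3); (1|3)=+1, (2|3)=-1; sign (−1)^0·+1^2·-1^0 = +1.
(a,b)_∞: sgn(-129485)=−, sgn(-19)=−, so -1.
(a,b)_53: α=2, u≡44; β=2, v≡14 (mod 53); (44|53)=+1, (14|53)=-1; sign (−1)^0·+1^2·-1^2 = +1.
(a,b)_5: α=-1, u≡2; β=-2, v≡4 (mod 5); (2|5)=-1, (4|5)=+1; sign (−1)^0·-1^-2·+1^-1 = +1.
(a,b)_29: α=1, u≡4; β=0, v≡14 (mod 29); (4|29)=+1, (14|29)=-1; sign (−1)^0·+1^0·-1^1 = -1.
(a,b)_19: α=3, u≡7; β=3, v≡12 (mod 19); (7|19)=+1, (12|19)=-1; sign (−1)^1·+1^3·-1^3 = +1.
(a,b)_2: α=-16, β=-10; u≡3, v≡5 (mod 8); ε(u)ε(v)=1·0, αω(v)=-16·1, βω(u)=-10·1; sum ≡ 0  ⇒  +1.
|Ram(-129485, -19)| = 2, even; anisotropic at {29, ∞}.

[29, inf]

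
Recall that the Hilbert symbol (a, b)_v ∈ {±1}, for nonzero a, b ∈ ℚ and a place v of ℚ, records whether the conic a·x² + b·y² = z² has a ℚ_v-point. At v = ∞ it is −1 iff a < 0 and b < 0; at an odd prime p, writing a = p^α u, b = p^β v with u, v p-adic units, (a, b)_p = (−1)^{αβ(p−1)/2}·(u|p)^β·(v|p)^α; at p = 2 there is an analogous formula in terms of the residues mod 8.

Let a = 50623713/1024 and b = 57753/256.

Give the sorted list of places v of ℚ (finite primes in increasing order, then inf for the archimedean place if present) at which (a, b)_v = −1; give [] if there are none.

(a, b) ≡ (217, 713) mod (ℚ^×)²; places V = {2, 3, 7, 23, 31, ∞}.
(a,b)_31: α=1, u≡5; β=1, v≡12 (mod 31); (5|31)=+1, (12|31)=-1; sign (−1)^1·+1^1·-1^1 = +1.
(a,b)_∞: sgn(217)=+, sgn(713)=+, so +1.
(a,b)_23: α=2, u≡11; β=1, v≡9 (mod 23); (11|23)=-1, (9|23)=+1; sign (−1)^0·-1^1·+1^2 = -1.
(a,b)_7: α=3, u≡5; β=0, v≡6 (mod 7); (5|7)=-1, (6|7)=-1; sign (−1)^0·-1^0·-1^3 = -1.
(a,b)_2: α=-10, β=-8; u≡1, v≡1 (mod 8); ε(u)ε(v)=0·0, αω(v)=-10·0, βω(u)=-8·0; sum ≡ 0  ⇒  +1.
(a,b)_3: α=2, u≡1; β=4, v≡2 (mod 3); (1|3)=+1, (2|3)=-1; sign (−1)^0·+1^4·-1^2 = +1.
|Ram(217, 713)| = 2, even; anisotropic at {7, 23}.

[7, 23]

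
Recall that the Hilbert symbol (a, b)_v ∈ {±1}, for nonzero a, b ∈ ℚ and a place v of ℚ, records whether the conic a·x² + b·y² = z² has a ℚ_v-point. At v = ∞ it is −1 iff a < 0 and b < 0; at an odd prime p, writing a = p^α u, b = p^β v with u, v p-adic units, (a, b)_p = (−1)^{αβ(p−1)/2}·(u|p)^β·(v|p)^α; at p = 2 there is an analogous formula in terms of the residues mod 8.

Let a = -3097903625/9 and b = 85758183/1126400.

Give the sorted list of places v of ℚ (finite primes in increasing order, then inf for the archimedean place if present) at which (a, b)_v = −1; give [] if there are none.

Mod squares: a ≡ -128945, b ≡ 237677. Check v ∈ {∞, 2, 3, 5, 7, 11, 17, 31, 37, 41}.
v=2: v_2(a)=0, v_2(b)=-12; units ≡ 7, 5 (mod 8); ε·ε+αω+βω = 1·0+0·1+-12·0 ≡ 0  ⇒  (a,b)_2 = +1.
v=7: a=7^0·(≡1), b=7^2·(≡3) mod 7; (1|7)=+1, (3|7)=-1; (−1)^{0·2·3}·(+1)^2·(-1)^0 = +1.
v=17: a=17^1·(≡10), b=17^1·(≡5) mod 17; (10|17)=-1, (5|17)=-1; (−1)^{1·1·8}·(-1)^1·(-1)^1 = +1.
v=37: a=37^1·(≡3), b=37^0·(≡3) mod 37; (3|37)=+1, (3|37)=+1; (−1)^{1·0·18}·(+1)^0·(+1)^1 = +1.
v=31: a=31^2·(≡21), b=31^1·(≡1) mod 31; (21|31)=-1, (1|31)=+1; (−1)^{2·1·15}·(-1)^1·(+1)^2 = -1.
v=∞: -128945 < 0 and 237677 > 0  ⇒  (a,b)_∞ = +1.
v=41: a=41^1·(≡26), b=41^1·(≡1) mod 41; (26|41)=-1, (1|41)=+1; (−1)^{1·1·20}·(-1)^1·(+1)^1 = -1.
v=5: a=5^3·(≡4), b=5^-2·(≡3) mod 5; (4|5)=+1, (3|5)=-1; (−1)^{3·-2·2}·(+1)^-2·(-1)^3 = -1.
v=11: a=11^0·(≡7), b=11^-1·(≡5) mod 11; (7|11)=-1, (5|11)=+1; (−1)^{0·-1·5}·(-1)^-1·(+1)^0 = -1.
v=3: a=3^-2·(≡1), b=3^4·(≡2) mod 3; (1|3)=+1, (2|3)=-1; (−1)^{-2·4·1}·(+1)^4·(-1)^-2 = +1.
|Ram(-128945, 237677)| = 4, even; anisotropic at {5, 11, 31, 41}.

[5, 11, 31, 41]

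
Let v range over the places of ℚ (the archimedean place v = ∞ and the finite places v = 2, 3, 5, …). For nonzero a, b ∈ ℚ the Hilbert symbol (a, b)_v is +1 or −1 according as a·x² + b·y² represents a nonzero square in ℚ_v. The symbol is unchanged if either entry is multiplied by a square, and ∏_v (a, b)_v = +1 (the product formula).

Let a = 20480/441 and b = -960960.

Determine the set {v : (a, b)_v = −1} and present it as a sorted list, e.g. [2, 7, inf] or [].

[3, 5, 7, 13]

Mod squares: a ≡ 5, b ≡ -15015. Check v ∈ {∞, 2, 3, 5, 7, 11, 13}.
v=7: a=7^-2·(≡6), b=7^1·(≡4) mod 7; (6|7)=-1, (4|7)=+1; (−1)^{-2·1·3}·(-1)^1·(+1)^-2 = -1.
v=∞: 5 > 0 and -15015 < 0  ⇒  (a,b)_∞ = +1.
v=13: a=13^0·(≡8), b=13^1·(≡11) mod 13; (8|13)=-1, (11|13)=-1; (−1)^{0·1·6}·(-1)^1·(-1)^0 = -1.
v=11: a=11^0·(≡9), b=11^1·(≡2) mod 11; (9|11)=+1, (2|11)=-1; (−1)^{0·1·5}·(+1)^1·(-1)^0 = +1.
v=3: a=3^-2·(≡2), b=3^1·(≡2) mod 3; (2|3)=-1, (2|3)=-1; (−1)^{-2·1·1}·(-1)^1·(-1)^-2 = -1.
v=5: a=5^1·(≡1), b=5^1·(≡3) mod 5; (1|5)=+1, (3|5)=-1; (−1)^{1·1·2}·(+1)^1·(-1)^1 = -1.
v=2: v_2(a)=12, v_2(b)=6; units ≡ 5, 1 (mod 8); ε·ε+αω+βω = 0·0+12·0+6·1 ≡ 0  ⇒  (a,b)_2 = +1.
(5, -15015 / ℚ) ramifies at {3, 5, 7, 13}: a division algebra.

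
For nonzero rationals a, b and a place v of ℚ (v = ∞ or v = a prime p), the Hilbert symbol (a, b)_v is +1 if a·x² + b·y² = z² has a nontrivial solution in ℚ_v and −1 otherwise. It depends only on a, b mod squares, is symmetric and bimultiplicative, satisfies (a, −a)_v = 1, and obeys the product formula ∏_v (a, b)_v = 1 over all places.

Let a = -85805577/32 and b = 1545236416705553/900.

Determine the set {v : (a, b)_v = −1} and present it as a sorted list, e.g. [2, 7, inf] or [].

[11, 29]

Mod squares: a ≡ -157586, b ≡ 17. Check v ∈ {∞, 2, 3, 5, 11, 13, 17, 19, 29}.
v=19: a=19^1·(≡5), b=19^2·(≡11) mod 19; (5|19)=+1, (11|19)=+1; (−1)^{1·2·9}·(+1)^2·(+1)^1 = +1.
v=11: a=11^3·(≡7), b=11^6·(≡10) mod 11; (7|11)=-1, (10|11)=-1; (−1)^{3·6·5}·(-1)^6·(-1)^3 = -1.
v=2: v_2(a)=-5, v_2(b)=-2; units ≡ 7, 1 (mod 8); ε·ε+αω+βω = 1·0+-5·0+-2·0 ≡ 0  ⇒  (a,b)_2 = +1.
v=17: a=17^0·(≡16), b=17^1·(≡1) mod 17; (16|17)=+1, (1|17)=+1; (−1)^{0·1·8}·(+1)^1·(+1)^0 = +1.
v=29: a=29^1·(≡19), b=29^2·(≡2) mod 29; (19|29)=-1, (2|29)=-1; (−1)^{1·2·14}·(-1)^2·(-1)^1 = -1.
v=∞: -157586 < 0 and 17 > 0  ⇒  (a,b)_∞ = +1.
v=13: a=13^1·(≡8), b=13^2·(≡10) mod 13; (8|13)=-1, (10|13)=+1; (−1)^{1·2·6}·(-1)^2·(+1)^1 = +1.
v=5: a=5^0·(≡4), b=5^-2·(≡3) mod 5; (4|5)=+1, (3|5)=-1; (−1)^{0·-2·2}·(+1)^-2·(-1)^0 = +1.
v=3: a=3^2·(≡1), b=3^-2·(≡2) mod 3; (1|3)=+1, (2|3)=-1; (−1)^{2·-2·1}·(+1)^-2·(-1)^2 = +1.
(-157586, 17 / ℚ) ramifies at {11, 29}: a division algebra.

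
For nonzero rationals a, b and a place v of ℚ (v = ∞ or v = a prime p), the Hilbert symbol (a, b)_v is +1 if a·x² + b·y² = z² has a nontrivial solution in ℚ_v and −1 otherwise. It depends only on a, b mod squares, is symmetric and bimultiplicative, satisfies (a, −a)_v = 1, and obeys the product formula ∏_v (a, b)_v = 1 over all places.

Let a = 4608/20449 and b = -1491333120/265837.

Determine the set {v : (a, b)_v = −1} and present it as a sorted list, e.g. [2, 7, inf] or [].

[2, 5, 13, 29]

Mod squares: a ≡ 2, b ≡ -58435. Check v ∈ {∞, 2, 3, 5, 11, 13, 29, 31}.
v=11: a=11^-2·(≡8), b=11^-2·(≡8) mod 11; (8|11)=-1, (8|11)=-1; (−1)^{-2·-2·5}·(-1)^-2·(-1)^-2 = +1.
v=29: a=29^0·(≡21), b=29^1·(≡17) mod 29; (21|29)=-1, (17|29)=-1; (−1)^{0·1·14}·(-1)^1·(-1)^0 = -1.
v=3: a=3^2·(≡2), b=3^4·(≡2) mod 3; (2|3)=-1, (2|3)=-1; (−1)^{2·4·1}·(-1)^4·(-1)^2 = +1.
v=2: v_2(a)=9, v_2(b)=12; units ≡ 1, 5 (mod 8); ε·ε+αω+βω = 0·0+9·1+12·0 ≡ 1  ⇒  (a,b)_2 = -1.
v=31: a=31^0·(≡1), b=31^1·(≡22) mod 31; (1|31)=+1, (22|31)=-1; (−1)^{0·1·15}·(+1)^1·(-1)^0 = +1.
v=13: a=13^-2·(≡8), b=13^-3·(≡12) mod 13; (8|13)=-1, (12|13)=+1; (−1)^{-2·-3·6}·(-1)^-3·(+1)^-2 = -1.
v=5: a=5^0·(≡2), b=5^1·(≡3) mod 5; (2|5)=-1, (3|5)=-1; (−1)^{0·1·2}·(-1)^1·(-1)^0 = -1.
v=∞: 2 > 0 and -58435 < 0  ⇒  (a,b)_∞ = +1.
(2, -58435 / ℚ) ramifies at {2, 5, 13, 29}: a division algebra.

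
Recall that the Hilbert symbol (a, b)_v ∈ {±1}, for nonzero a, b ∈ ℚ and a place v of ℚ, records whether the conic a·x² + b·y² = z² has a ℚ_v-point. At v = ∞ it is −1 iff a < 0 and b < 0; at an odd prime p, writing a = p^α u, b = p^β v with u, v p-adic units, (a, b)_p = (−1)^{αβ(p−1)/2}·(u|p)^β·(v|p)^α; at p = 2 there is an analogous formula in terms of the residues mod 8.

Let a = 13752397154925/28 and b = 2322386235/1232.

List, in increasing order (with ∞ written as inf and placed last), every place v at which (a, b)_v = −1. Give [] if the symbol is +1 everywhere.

[2, 3, 7, 11]

(a, b) ≡ (19019, 255255) mod (ℚ^×)²; places V = {2, 3, 5, 7, 11, 13, 17, 19, 31, ∞}.
(a,b)_∞: sgn(19019)=+, sgn(255255)=+, so +1.
(a,b)_11: α=1, u≡2; β=-1, v≡2 (mod 11); (2|11)=-1, (2|11)=-1; sign (−1)^1·-1^-1·-1^1 = -1.
(a,b)_5: α=2, u≡4; β=1, v≡1 (mod 5); (4|5)=+1, (1|5)=+1; sign (−1)^0·+1^1·+1^2 = +1.
(a,b)_19: α=1, u≡14; β=0, v≡16 (mod 19); (14|19)=-1, (16|19)=+1; sign (−1)^0·-1^0·+1^1 = +1.
(a,b)_13: α=1, u≡8; β=1, v≡7 (mod 13); (8|13)=-1, (7|13)=-1; sign (−1)^0·-1^1·-1^1 = +1.
(a,b)_7: α=-1, u≡4; β=-1, v≡1 (mod 7); (4|7)=+1, (1|7)=+1; sign (−1)^1·+1^-1·+1^-1 = -1.
(a,b)_31: α=2, u≡14; β=2, v≡4 (mod 31); (14|31)=+1, (4|31)=+1; sign (−1)^0·+1^2·+1^2 = +1.
(a,b)_3: α=6, u≡2; β=7, v≡2 (mod 3); (2|3)=-1, (2|3)=-1; sign (−1)^0·-1^7·-1^6 = -1.
(a,b)_17: α=2, u≡13; β=1, v≡16 (mod 17); (13|17)=+1, (16|17)=+1; sign (−1)^0·+1^1·+1^2 = +1.
(a,b)_2: α=-2, β=-4; u≡3, v≡7 (mod 8); ε(u)ε(v)=1·1, αω(v)=-2·0, βω(u)=-4·1; sum ≡ 1  ⇒  -1.
(19019, 255255 / ℚ) ramifies at {2, 3, 7, 11}: a division algebra.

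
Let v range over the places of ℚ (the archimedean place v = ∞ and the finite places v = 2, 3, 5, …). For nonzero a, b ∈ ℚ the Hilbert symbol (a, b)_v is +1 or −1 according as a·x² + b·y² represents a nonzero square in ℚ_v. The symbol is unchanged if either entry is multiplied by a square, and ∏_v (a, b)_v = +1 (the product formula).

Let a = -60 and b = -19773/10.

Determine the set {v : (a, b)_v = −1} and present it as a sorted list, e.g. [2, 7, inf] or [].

[3, 5, 13, inf]

(a, b) ≡ (-15, -130) mod (ℚ^×)²; places V = {2, 3, 5, 13, ∞}.
(a,b)_13: α=0, u≡5; β=3, v≡3 (mod 13); (5|13)=-1, (3|13)=+1; sign (−1)^0·-1^3·+1^0 = -1.
(a,b)_3: α=1, u≡1; β=2, v≡2 (mod 3); (1|3)=+1, (2|3)=-1; sign (−1)^0·+1^2·-1^1 = -1.
(a,b)_5: α=1, u≡3; β=-1, v≡1 (mod 5); (3|5)=-1, (1|5)=+1; sign (−1)^0·-1^-1·+1^1 = -1.
(a,b)_2: α=2, β=-1; u≡1, v≡7 (mod 8); ε(u)ε(v)=0·1, αω(v)=2·0, βω(u)=-1·0; sum ≡ 0  ⇒  +1.
(a,b)_∞: sgn(-15)=−, sgn(-130)=−, so -1.
(-15, -130 / ℚ) ramifies at {3, 5, 13, ∞}: a division algebra.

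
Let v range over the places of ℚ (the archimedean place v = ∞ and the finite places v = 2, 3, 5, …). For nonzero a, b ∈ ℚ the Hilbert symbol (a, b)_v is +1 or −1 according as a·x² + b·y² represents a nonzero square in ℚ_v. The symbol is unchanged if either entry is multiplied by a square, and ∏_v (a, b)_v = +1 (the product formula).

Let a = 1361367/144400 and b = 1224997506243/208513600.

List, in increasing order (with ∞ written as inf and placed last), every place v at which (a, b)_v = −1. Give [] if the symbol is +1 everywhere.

[2, 7]

(a, b) ≡ (7, 3) mod (ℚ^×)²; places V = {2, 3, 5, 7, 19, 23, ∞}.
(a,b)_23: α=0, u≡11; β=2, v≡16 (mod 23); (11|23)=-1, (16|23)=+1; sign (−1)^0·-1^2·+1^0 = +1.
(a,b)_3: α=4, u≡1; β=9, v≡1 (mod 3); (1|3)=+1, (1|3)=+1; sign (−1)^0·+1^9·+1^4 = +1.
(a,b)_5: α=-2, u≡2; β=-2, v≡2 (mod 5); (2|5)=-1, (2|5)=-1; sign (−1)^0·-1^-2·-1^-2 = +1.
(a,b)_2: α=-4, β=-6; u≡7, v≡3 (mod 8); ε(u)ε(v)=1·1, αω(v)=-4·1, βω(u)=-6·0; sum ≡ 1  ⇒  -1.
(a,b)_∞: sgn(7)=+, sgn(3)=+, so +1.
(a,b)_19: α=-2, u≡17; β=-4, v≡15 (mod 19); (17|19)=+1, (15|19)=-1; sign (−1)^0·+1^-4·-1^-2 = +1.
(a,b)_7: α=5, u≡1; β=6, v≡3 (mod 7); (1|7)=+1, (3|7)=-1; sign (−1)^0·+1^6·-1^5 = -1.
Ram(7, 3) = {2, 7}; no ℚ_2-point on the conic.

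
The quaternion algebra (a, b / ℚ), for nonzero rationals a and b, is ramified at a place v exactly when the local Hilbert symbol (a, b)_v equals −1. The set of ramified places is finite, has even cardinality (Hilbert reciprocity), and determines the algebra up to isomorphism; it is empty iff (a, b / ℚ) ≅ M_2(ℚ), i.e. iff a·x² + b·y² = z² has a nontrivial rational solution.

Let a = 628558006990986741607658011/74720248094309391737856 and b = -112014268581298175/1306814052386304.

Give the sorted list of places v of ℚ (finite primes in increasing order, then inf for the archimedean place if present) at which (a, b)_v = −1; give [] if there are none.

[19, 23]

(a, b) ≡ (19, -138) mod (ℚ^×)²; places V = {2, 3, 5, 7, 11, 19, 23, 41, ∞}.
(a,b)_11: α=-8, u≡8; β=-8, v≡5 (mod 11); (8|11)=-1, (5|11)=+1; sign (−1)^0·-1^-8·+1^-8 = +1.
(a,b)_41: α=6, u≡24; β=4, v≡15 (mod 41); (24|41)=-1, (15|41)=-1; sign (−1)^0·-1^4·-1^6 = +1.
(a,b)_23: α=6, u≡19; β=3, v≡5 (mod 23); (19|23)=-1, (5|23)=-1; sign (−1)^0·-1^3·-1^6 = -1.
(a,b)_2: α=-10, β=-9; u≡3, v≡3 (mod 8); ε(u)ε(v)=1·1, αω(v)=-10·1, βω(u)=-9·1; sum ≡ 0  ⇒  +1.
(a,b)_7: α=-8, u≡6; β=-2, v≡2 (mod 7); (6|7)=-1, (2|7)=+1; sign (−1)^0·-1^-2·+1^-8 = +1.
(a,b)_∞: sgn(19)=+, sgn(-138)=−, so +1.
(a,b)_5: α=0, u≡1; β=2, v≡2 (mod 5); (1|5)=+1, (2|5)=-1; sign (−1)^0·+1^2·-1^0 = +1.
(a,b)_3: α=-10, u≡1; β=-5, v≡2 (mod 3); (1|3)=+1, (2|3)=-1; sign (−1)^0·+1^-5·-1^-10 = +1.
(a,b)_19: α=7, u≡16; β=4, v≡14 (mod 19); (16|19)=+1, (14|19)=-1; sign (−1)^0·+1^4·-1^7 = -1.
|Ram(19, -138)| = 2, even; anisotropic at {19, 23}.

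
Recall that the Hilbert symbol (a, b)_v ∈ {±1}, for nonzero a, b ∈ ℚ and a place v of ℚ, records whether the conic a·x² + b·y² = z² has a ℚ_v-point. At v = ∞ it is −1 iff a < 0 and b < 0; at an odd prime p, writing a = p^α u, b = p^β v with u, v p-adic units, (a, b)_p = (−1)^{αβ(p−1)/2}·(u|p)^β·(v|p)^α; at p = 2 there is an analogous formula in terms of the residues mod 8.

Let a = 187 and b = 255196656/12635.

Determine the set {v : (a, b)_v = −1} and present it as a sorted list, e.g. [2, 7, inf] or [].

[5, 7, 11, 13]

Mod squares: a ≡ 187, b ≡ 85085. Check v ∈ {∞, 2, 3, 5, 7, 11, 13, 17, 19}.
v=7: a=7^0·(≡5), b=7^-1·(≡6) mod 7; (5|7)=-1, (6|7)=-1; (−1)^{0·-1·3}·(-1)^-1·(-1)^0 = -1.
v=11: a=11^1·(≡6), b=11^1·(≡2) mod 11; (6|11)=-1, (2|11)=-1; (−1)^{1·1·5}·(-1)^1·(-1)^1 = -1.
v=13: a=13^0·(≡5), b=13^1·(≡8) mod 13; (5|13)=-1, (8|13)=-1; (−1)^{0·1·6}·(-1)^1·(-1)^0 = -1.
v=2: v_2(a)=0, v_2(b)=4; units ≡ 3, 5 (mod 8); ε·ε+αω+βω = 1·0+0·1+4·1 ≡ 0  ⇒  (a,b)_2 = +1.
v=3: a=3^0·(≡1), b=3^8·(≡2) mod 3; (1|3)=+1, (2|3)=-1; (−1)^{0·8·1}·(+1)^8·(-1)^0 = +1.
v=17: a=17^1·(≡11), b=17^1·(≡6) mod 17; (11|17)=-1, (6|17)=-1; (−1)^{1·1·8}·(-1)^1·(-1)^1 = +1.
v=5: a=5^0·(≡2), b=5^-1·(≡3) mod 5; (2|5)=-1, (3|5)=-1; (−1)^{0·-1·2}·(-1)^-1·(-1)^0 = -1.
v=19: a=19^0·(≡16), b=19^-2·(≡13) mod 19; (16|19)=+1, (13|19)=-1; (−1)^{0·-2·9}·(+1)^-2·(-1)^0 = +1.
v=∞: 187 > 0 and 85085 > 0  ⇒  (a,b)_∞ = +1.
(187, 85085 / ℚ) ramifies at {5, 7, 11, 13}: a division algebra.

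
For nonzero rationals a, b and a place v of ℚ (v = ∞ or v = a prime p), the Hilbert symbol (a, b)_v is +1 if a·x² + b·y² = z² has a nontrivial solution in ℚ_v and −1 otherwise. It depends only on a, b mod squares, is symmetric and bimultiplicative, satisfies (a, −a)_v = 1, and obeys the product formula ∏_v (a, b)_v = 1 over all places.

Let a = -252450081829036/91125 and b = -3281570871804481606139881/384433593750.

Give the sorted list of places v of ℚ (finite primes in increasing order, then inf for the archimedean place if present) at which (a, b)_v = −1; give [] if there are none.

(a, b) ≡ (-455, -6) mod (ℚ^×)²; places V = {2, 3, 5, 7, 13, 29, 43, 47, ∞}.
(a,b)_7: α=1, u≡6; β=8, v≡2 (mod 7); (6|7)=-1, (2|7)=+1; sign (−1)^0·-1^8·+1^1 = +1.
(a,b)_13: α=3, u≡1; β=4, v≡2 (mod 13); (1|13)=+1, (2|13)=-1; sign (−1)^0·+1^4·-1^3 = -1.
(a,b)_47: α=4, u≡22; β=6, v≡31 (mod 47); (22|47)=-1, (31|47)=-1; sign (−1)^0·-1^6·-1^4 = +1.
(a,b)_∞: sgn(-455)=−, sgn(-6)=−, so -1.
(a,b)_5: α=-3, u≡1; β=-10, v≡4 (mod 5); (1|5)=+1, (4|5)=+1; sign (−1)^0·+1^-10·+1^-3 = +1.
(a,b)_43: α=0, u≡27; β=2, v≡28 (mod 43); (27|43)=-1, (28|43)=-1; sign (−1)^0·-1^2·-1^0 = +1.
(a,b)_29: α=2, u≡4; β=0, v≡24 (mod 29); (4|29)=+1, (24|29)=+1; sign (−1)^0·+1^0·+1^2 = +1.
(a,b)_3: α=-6, u≡1; β=-9, v≡1 (mod 3); (1|3)=+1, (1|3)=+1; sign (−1)^0·+1^-9·+1^-6 = +1.
(a,b)_2: α=2, β=-1; u≡1, v≡5 (mod 8); ε(u)ε(v)=0·0, αω(v)=2·1, βω(u)=-1·0; sum ≡ 0  ⇒  +1.
|Ram(-455, -6)| = 2, even; anisotropic at {13, ∞}.

[13, inf]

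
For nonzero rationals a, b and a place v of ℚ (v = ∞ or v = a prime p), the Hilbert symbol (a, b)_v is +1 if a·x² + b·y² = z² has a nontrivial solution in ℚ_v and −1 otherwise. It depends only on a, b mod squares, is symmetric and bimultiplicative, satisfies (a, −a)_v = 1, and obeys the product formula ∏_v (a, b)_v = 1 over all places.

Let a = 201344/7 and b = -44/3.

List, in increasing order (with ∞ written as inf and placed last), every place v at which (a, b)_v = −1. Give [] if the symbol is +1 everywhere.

(a, b) ≡ (182, -33) mod (ℚ^×)²; places V = {2, 3, 7, 11, 13, ∞}.
(a,b)_3: α=0, u≡2; β=-1, v≡1 (mod 3); (2|3)=-1, (1|3)=+1; sign (−1)^0·-1^-1·+1^0 = -1.
(a,b)_2: α=7, β=2; u≡3, v≡7 (mod 8); ε(u)ε(v)=1·1, αω(v)=7·0, βω(u)=2·1; sum ≡ 1  ⇒  -1.
(a,b)_∞: sgn(182)=+, sgn(-33)=−, so +1.
(a,b)_7: α=-1, u≡3; β=0, v≡4 (mod 7); (3|7)=-1, (4|7)=+1; sign (−1)^0·-1^0·+1^-1 = +1.
(a,b)_11: α=2, u≡2; β=1, v≡6 (mod 11); (2|11)=-1, (6|11)=-1; sign (−1)^0·-1^1·-1^2 = -1.
(a,b)_13: α=1, u≡10; β=0, v≡7 (mod 13); (10|13)=+1, (7|13)=-1; sign (−1)^0·+1^0·-1^1 = -1.
Ram(182, -33) = {2, 3, 11, 13}; no ℚ_2-point on the conic.

[2, 3, 11, 13]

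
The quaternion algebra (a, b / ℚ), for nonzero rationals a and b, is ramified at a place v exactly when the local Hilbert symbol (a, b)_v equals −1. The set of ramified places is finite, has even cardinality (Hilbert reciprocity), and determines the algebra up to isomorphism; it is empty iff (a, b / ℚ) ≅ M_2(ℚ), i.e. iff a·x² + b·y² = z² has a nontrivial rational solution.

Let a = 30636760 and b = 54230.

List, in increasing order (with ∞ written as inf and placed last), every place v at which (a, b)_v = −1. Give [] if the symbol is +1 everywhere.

[2, 5, 17, 29]

Mod squares: a ≡ 3190, b ≡ 54230. Check v ∈ {∞, 2, 5, 7, 11, 17, 29}.
v=2: v_2(a)=3, v_2(b)=1; units ≡ 3, 3 (mod 8); ε·ε+αω+βω = 1·1+3·1+1·1 ≡ 1  ⇒  (a,b)_2 = -1.
v=11: a=11^1·(≡4), b=11^1·(≡2) mod 11; (4|11)=+1, (2|11)=-1; (−1)^{1·1·5}·(+1)^1·(-1)^1 = +1.
v=17: a=17^0·(≡6), b=17^1·(≡11) mod 17; (6|17)=-1, (11|17)=-1; (−1)^{0·1·8}·(-1)^1·(-1)^0 = -1.
v=5: a=5^1·(≡2), b=5^1·(≡1) mod 5; (2|5)=-1, (1|5)=+1; (−1)^{1·1·2}·(-1)^1·(+1)^1 = -1.
v=∞: 3190 > 0 and 54230 > 0  ⇒  (a,b)_∞ = +1.
v=29: a=29^1·(≡28), b=29^1·(≡14) mod 29; (28|29)=+1, (14|29)=-1; (−1)^{1·1·14}·(+1)^1·(-1)^1 = -1.
v=7: a=7^4·(≡6), b=7^0·(≡1) mod 7; (6|7)=-1, (1|7)=+1; (−1)^{4·0·3}·(-1)^0·(+1)^4 = +1.
|Ram(3190, 54230)| = 4, even; anisotropic at {2, 5, 17, 29}.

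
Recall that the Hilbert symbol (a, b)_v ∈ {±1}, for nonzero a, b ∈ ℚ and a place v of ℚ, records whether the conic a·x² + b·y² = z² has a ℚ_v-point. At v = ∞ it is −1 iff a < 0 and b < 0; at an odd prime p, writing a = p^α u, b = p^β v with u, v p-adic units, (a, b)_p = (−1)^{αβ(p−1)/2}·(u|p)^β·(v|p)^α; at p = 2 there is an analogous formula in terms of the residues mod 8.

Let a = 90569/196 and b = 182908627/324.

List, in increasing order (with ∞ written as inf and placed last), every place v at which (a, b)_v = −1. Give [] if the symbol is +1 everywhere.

Mod squares: a ≡ 41, b ≡ 187. Check v ∈ {∞, 2, 3, 7, 11, 17, 23, 41, 43, 47}.
v=23: a=23^0·(≡13), b=23^2·(≡2) mod 23; (13|23)=+1, (2|23)=+1; (−1)^{0·2·11}·(+1)^2·(+1)^0 = +1.
v=11: a=11^0·(≡8), b=11^1·(≡10) mod 11; (8|11)=-1, (10|11)=-1; (−1)^{0·1·5}·(-1)^1·(-1)^0 = -1.
v=7: a=7^-2·(≡6), b=7^0·(≡3) mod 7; (6|7)=-1, (3|7)=-1; (−1)^{-2·0·3}·(-1)^0·(-1)^-2 = +1.
v=3: a=3^0·(≡2), b=3^-4·(≡1) mod 3; (2|3)=-1, (1|3)=+1; (−1)^{0·-4·1}·(-1)^-4·(+1)^0 = +1.
v=2: v_2(a)=-2, v_2(b)=-2; units ≡ 1, 3 (mod 8); ε·ε+αω+βω = 0·1+-2·1+-2·0 ≡ 0  ⇒  (a,b)_2 = +1.
v=17: a=17^0·(≡3), b=17^1·(≡14) mod 17; (3|17)=-1, (14|17)=-1; (−1)^{0·1·8}·(-1)^1·(-1)^0 = -1.
v=47: a=47^2·(≡11), b=47^0·(≡29) mod 47; (11|47)=-1, (29|47)=-1; (−1)^{2·0·23}·(-1)^0·(-1)^2 = +1.
v=∞: 41 > 0 and 187 > 0  ⇒  (a,b)_∞ = +1.
v=43: a=43^0·(≡13), b=43^2·(≡1) mod 43; (13|43)=+1, (1|43)=+1; (−1)^{0·2·21}·(+1)^2·(+1)^0 = +1.
v=41: a=41^1·(≡37), b=41^0·(≡10) mod 41; (37|41)=+1, (10|41)=+1; (−1)^{1·0·20}·(+1)^0·(+1)^1 = +1.
Ram(41, 187) = {11, 17}; no ℚ_11-point on the conic.

[11, 17]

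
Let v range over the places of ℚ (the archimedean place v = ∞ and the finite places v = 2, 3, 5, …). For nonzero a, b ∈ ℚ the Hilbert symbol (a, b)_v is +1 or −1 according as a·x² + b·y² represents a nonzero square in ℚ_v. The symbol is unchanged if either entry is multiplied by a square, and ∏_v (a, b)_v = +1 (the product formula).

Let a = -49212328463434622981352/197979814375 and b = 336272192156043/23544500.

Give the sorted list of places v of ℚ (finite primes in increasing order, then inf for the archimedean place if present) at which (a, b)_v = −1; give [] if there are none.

Mod squares: a ≡ -6006, b ≡ 15. Check v ∈ {∞, 2, 3, 5, 7, 11, 13, 23, 29, 31, 37}.
v=5: a=5^-4·(≡1), b=5^-3·(≡3) mod 5; (1|5)=+1, (3|5)=-1; (−1)^{-4·-3·2}·(+1)^-3·(-1)^-4 = +1.
v=3: a=3^1·(≡2), b=3^3·(≡2) mod 3; (2|3)=-1, (2|3)=-1; (−1)^{1·3·1}·(-1)^3·(-1)^1 = -1.
v=31: a=31^-4·(≡16), b=31^-2·(≡21) mod 31; (16|31)=+1, (21|31)=-1; (−1)^{-4·-2·15}·(+1)^-2·(-1)^-4 = +1.
v=13: a=13^3·(≡6), b=13^2·(≡7) mod 13; (6|13)=-1, (7|13)=-1; (−1)^{3·2·6}·(-1)^2·(-1)^3 = -1.
v=11: a=11^3·(≡5), b=11^2·(≡5) mod 11; (5|11)=+1, (5|11)=+1; (−1)^{3·2·5}·(+1)^2·(+1)^3 = +1.
v=23: a=23^2·(≡7), b=23^2·(≡20) mod 23; (7|23)=-1, (20|23)=-1; (−1)^{2·2·11}·(-1)^2·(-1)^2 = +1.
v=7: a=7^-3·(≡3), b=7^-2·(≡4) mod 7; (3|7)=-1, (4|7)=+1; (−1)^{-3·-2·3}·(-1)^-2·(+1)^-3 = +1.
v=37: a=37^4·(≡10), b=37^2·(≡17) mod 37; (10|37)=+1, (17|37)=-1; (−1)^{4·2·18}·(+1)^2·(-1)^4 = +1.
v=2: v_2(a)=3, v_2(b)=-2; units ≡ 5, 7 (mod 8); ε·ε+αω+βω = 0·1+3·0+-2·1 ≡ 0  ⇒  (a,b)_2 = +1.
v=∞: -6006 < 0 and 15 > 0  ⇒  (a,b)_∞ = +1.
v=29: a=29^4·(≡26), b=29^2·(≡11) mod 29; (26|29)=-1, (11|29)=-1; (−1)^{4·2·14}·(-1)^2·(-1)^4 = +1.
(-6006, 15 / ℚ) ramifies at {3, 13}: a division algebra.

[3, 13]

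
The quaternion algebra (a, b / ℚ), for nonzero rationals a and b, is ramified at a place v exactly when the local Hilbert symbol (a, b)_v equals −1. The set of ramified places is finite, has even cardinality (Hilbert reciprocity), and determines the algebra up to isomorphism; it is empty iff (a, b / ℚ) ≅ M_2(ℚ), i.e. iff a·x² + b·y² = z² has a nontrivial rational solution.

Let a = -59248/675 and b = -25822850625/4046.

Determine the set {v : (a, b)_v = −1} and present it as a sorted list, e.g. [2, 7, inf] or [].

Mod squares: a ≡ -21, b ≡ -7141134. Check v ∈ {∞, 2, 3, 5, 7, 11, 13, 17, 23, 29, 41}.
v=11: a=11^0·(≡5), b=11^1·(≡9) mod 11; (5|11)=+1, (9|11)=+1; (−1)^{0·1·5}·(+1)^1·(+1)^0 = +1.
v=∞: -21 < 0 and -7141134 < 0  ⇒  (a,b)_∞ = -1.
v=13: a=13^0·(≡7), b=13^1·(≡10) mod 13; (7|13)=-1, (10|13)=+1; (−1)^{0·1·6}·(-1)^1·(+1)^0 = -1.
v=2: v_2(a)=4, v_2(b)=-1; units ≡ 3, 1 (mod 8); ε·ε+αω+βω = 1·0+4·0+-1·1 ≡ 1  ⇒  (a,b)_2 = -1.
v=17: a=17^0·(≡4), b=17^-2·(≡7) mod 17; (4|17)=+1, (7|17)=-1; (−1)^{0·-2·8}·(+1)^-2·(-1)^0 = +1.
v=7: a=7^1·(≡2), b=7^-1·(≡4) mod 7; (2|7)=+1, (4|7)=+1; (−1)^{1·-1·3}·(+1)^-1·(+1)^1 = -1.
v=41: a=41^0·(≡2), b=41^1·(≡24) mod 41; (2|41)=+1, (24|41)=-1; (−1)^{0·1·20}·(+1)^1·(-1)^0 = +1.
v=5: a=5^-2·(≡1), b=5^4·(≡4) mod 5; (1|5)=+1, (4|5)=+1; (−1)^{-2·4·2}·(+1)^4·(+1)^-2 = +1.
v=3: a=3^-3·(≡2), b=3^5·(≡2) mod 3; (2|3)=-1, (2|3)=-1; (−1)^{-3·5·1}·(-1)^5·(-1)^-3 = -1.
v=29: a=29^0·(≡18), b=29^1·(≡9) mod 29; (18|29)=-1, (9|29)=+1; (−1)^{0·1·14}·(-1)^1·(+1)^0 = -1.
v=23: a=23^2·(≡9), b=23^0·(≡10) mod 23; (9|23)=+1, (10|23)=-1; (−1)^{2·0·11}·(+1)^0·(-1)^2 = +1.
(-21, -7141134 / ℚ) ramifies at {2, 3, 7, 13, 29, ∞}: a division algebra.

[2, 3, 7, 13, 29, inf]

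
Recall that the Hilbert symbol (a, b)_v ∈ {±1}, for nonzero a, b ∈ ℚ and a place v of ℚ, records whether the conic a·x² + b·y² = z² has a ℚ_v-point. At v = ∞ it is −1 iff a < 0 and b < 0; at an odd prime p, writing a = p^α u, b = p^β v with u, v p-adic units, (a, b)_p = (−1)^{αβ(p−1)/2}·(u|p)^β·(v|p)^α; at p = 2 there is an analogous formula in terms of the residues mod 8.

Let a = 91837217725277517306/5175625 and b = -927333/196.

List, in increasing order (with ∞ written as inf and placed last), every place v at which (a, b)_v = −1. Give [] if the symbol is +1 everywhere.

Mod squares: a ≡ 206074, b ≡ -103037. Check v ∈ {∞, 2, 3, 5, 7, 11, 13, 17, 19, 29, 43}.
v=13: a=13^-2·(≡6), b=13^0·(≡9) mod 13; (6|13)=-1, (9|13)=+1; (−1)^{-2·0·6}·(-1)^0·(+1)^-2 = +1.
v=17: a=17^1·(≡2), b=17^1·(≡8) mod 17; (2|17)=+1, (8|17)=+1; (−1)^{1·1·8}·(+1)^1·(+1)^1 = +1.
v=∞: 206074 > 0 and -103037 < 0  ⇒  (a,b)_∞ = +1.
v=29: a=29^3·(≡28), b=29^1·(≡11) mod 29; (28|29)=+1, (11|29)=-1; (−1)^{3·1·14}·(+1)^1·(-1)^3 = -1.
v=3: a=3^8·(≡1), b=3^2·(≡1) mod 3; (1|3)=+1, (1|3)=+1; (−1)^{8·2·1}·(+1)^2·(+1)^8 = +1.
v=5: a=5^-4·(≡1), b=5^0·(≡2) mod 5; (1|5)=+1, (2|5)=-1; (−1)^{-4·0·2}·(+1)^0·(-1)^-4 = +1.
v=11: a=11^3·(≡4), b=11^1·(≡5) mod 11; (4|11)=+1, (5|11)=+1; (−1)^{3·1·5}·(+1)^1·(+1)^3 = -1.
v=19: a=19^3·(≡16), b=19^1·(≡7) mod 19; (16|19)=+1, (7|19)=+1; (−1)^{3·1·9}·(+1)^1·(+1)^3 = -1.
v=43: a=43^2·(≡5), b=43^0·(≡2) mod 43; (5|43)=-1, (2|43)=-1; (−1)^{2·0·21}·(-1)^0·(-1)^2 = +1.
v=7: a=7^-2·(≡1), b=7^-2·(≡5) mod 7; (1|7)=+1, (5|7)=-1; (−1)^{-2·-2·3}·(+1)^-2·(-1)^-2 = +1.
v=2: v_2(a)=1, v_2(b)=-2; units ≡ 5, 3 (mod 8); ε·ε+αω+βω = 0·1+1·1+-2·1 ≡ 1  ⇒  (a,b)_2 = -1.
(206074, -103037 / ℚ) ramifies at {2, 11, 19, 29}: a division algebra.

[2, 11, 19, 29]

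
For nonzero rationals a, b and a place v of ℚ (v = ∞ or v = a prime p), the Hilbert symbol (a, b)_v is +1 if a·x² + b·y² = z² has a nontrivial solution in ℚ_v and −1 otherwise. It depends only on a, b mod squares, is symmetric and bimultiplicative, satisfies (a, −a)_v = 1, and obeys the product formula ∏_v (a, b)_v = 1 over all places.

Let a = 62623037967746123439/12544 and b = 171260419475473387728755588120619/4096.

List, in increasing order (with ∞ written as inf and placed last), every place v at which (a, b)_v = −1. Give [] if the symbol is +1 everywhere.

[2, 3, 7, 11, 19, 23]

(a, b) ≡ (1345431, 19019) mod (ℚ^×)²; places V = {2, 3, 7, 11, 13, 17, 19, 23, 31, 37, ∞}.
(a,b)_19: α=2, u≡10; β=3, v≡18 (mod 19); (10|19)=-1, (18|19)=-1; sign (−1)^0·-1^3·-1^2 = -1.
(a,b)_2: α=-8, β=-12; u≡7, v≡3 (mod 8); ε(u)ε(v)=1·1, αω(v)=-8·1, βω(u)=-12·0; sum ≡ 1  ⇒  -1.
(a,b)_∞: sgn(1345431)=+, sgn(19019)=+, so +1.
(a,b)_31: α=3, u≡28; β=2, v≡10 (mod 31); (28|31)=+1, (10|31)=+1; sign (−1)^0·+1^2·+1^3 = +1.
(a,b)_13: α=2, u≡3; β=5, v≡5 (mod 13); (3|13)=+1, (5|13)=-1; sign (−1)^0·+1^5·-1^2 = +1.
(a,b)_17: α=1, u≡1; β=2, v≡9 (mod 17); (1|17)=+1, (9|17)=+1; sign (−1)^0·+1^2·+1^1 = +1.
(a,b)_23: α=1, u≡13; β=0, v≡10 (mod 23); (13|23)=+1, (10|23)=-1; sign (−1)^0·+1^0·-1^1 = -1.
(a,b)_7: α=-2, u≡3; β=3, v≡2 (mod 7); (3|7)=-1, (2|7)=+1; sign (−1)^0·-1^3·+1^-2 = -1.
(a,b)_11: α=2, u≡7; β=3, v≡2 (mod 11); (7|11)=-1, (2|11)=-1; sign (−1)^0·-1^3·-1^2 = -1.
(a,b)_37: α=1, u≡8; β=2, v≡27 (mod 37); (8|37)=-1, (27|37)=+1; sign (−1)^0·-1^2·+1^1 = +1.
(a,b)_3: α=9, u≡1; β=18, v≡2 (mod 3); (1|3)=+1, (2|3)=-1; sign (−1)^0·+1^18·-1^9 = -1.
|Ram(1345431, 19019)| = 6, even; anisotropic at {2, 3, 7, 11, 19, 23}.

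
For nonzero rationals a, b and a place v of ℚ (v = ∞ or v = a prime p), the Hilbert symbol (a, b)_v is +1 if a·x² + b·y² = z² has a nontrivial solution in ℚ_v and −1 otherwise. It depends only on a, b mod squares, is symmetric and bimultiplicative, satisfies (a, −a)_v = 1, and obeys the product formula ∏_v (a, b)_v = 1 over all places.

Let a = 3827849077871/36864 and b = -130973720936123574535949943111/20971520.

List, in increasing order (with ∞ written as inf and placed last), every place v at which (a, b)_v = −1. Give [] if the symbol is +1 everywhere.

[7, 13, 23, 53]

Mod squares: a ≡ 7236009599, b ≡ -5480995. Check v ∈ {∞, 2, 3, 5, 7, 13, 23, 37, 41, 43, 53}.
v=37: a=37^1·(≡29), b=37^3·(≡2) mod 37; (29|37)=-1, (2|37)=-1; (−1)^{1·3·18}·(-1)^3·(-1)^1 = +1.
v=13: a=13^1·(≡11), b=13^1·(≡12) mod 13; (11|13)=-1, (12|13)=+1; (−1)^{1·1·6}·(-1)^1·(+1)^1 = -1.
v=3: a=3^-2·(≡2), b=3^6·(≡2) mod 3; (2|3)=-1, (2|3)=-1; (−1)^{-2·6·1}·(-1)^6·(-1)^-2 = +1.
v=7: a=7^1·(≡4), b=7^2·(≡3) mod 7; (4|7)=+1, (3|7)=-1; (−1)^{1·2·3}·(+1)^2·(-1)^1 = -1.
v=5: a=5^0·(≡4), b=5^-1·(≡1) mod 5; (4|5)=+1, (1|5)=+1; (−1)^{0·-1·2}·(+1)^-1·(+1)^0 = +1.
v=2: v_2(a)=-12, v_2(b)=-22; units ≡ 7, 5 (mod 8); ε·ε+αω+βω = 1·0+-12·1+-22·0 ≡ 0  ⇒  (a,b)_2 = +1.
v=23: a=23^3·(≡18), b=23^4·(≡11) mod 23; (18|23)=+1, (11|23)=-1; (−1)^{3·4·11}·(+1)^4·(-1)^3 = -1.
v=∞: 7236009599 > 0 and -5480995 < 0  ⇒  (a,b)_∞ = +1.
v=41: a=41^1·(≡6), b=41^2·(≡16) mod 41; (6|41)=-1, (16|41)=+1; (−1)^{1·2·20}·(-1)^2·(+1)^1 = +1.
v=43: a=43^1·(≡40), b=43^3·(≡22) mod 43; (40|43)=+1, (22|43)=-1; (−1)^{1·3·21}·(+1)^3·(-1)^1 = +1.
v=53: a=53^1·(≡40), b=53^3·(≡41) mod 53; (40|53)=+1, (41|53)=-1; (−1)^{1·3·26}·(+1)^3·(-1)^1 = -1.
Ram(7236009599, -5480995) = {7, 13, 23, 53}; no ℚ_7-point on the conic.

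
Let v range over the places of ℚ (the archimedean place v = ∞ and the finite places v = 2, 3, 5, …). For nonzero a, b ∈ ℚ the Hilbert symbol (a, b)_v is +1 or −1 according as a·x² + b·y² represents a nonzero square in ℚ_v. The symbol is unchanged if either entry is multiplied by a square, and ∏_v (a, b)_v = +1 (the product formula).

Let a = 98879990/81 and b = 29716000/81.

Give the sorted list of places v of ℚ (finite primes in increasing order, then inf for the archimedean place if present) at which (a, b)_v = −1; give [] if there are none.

Mod squares: a ≡ 817190, b ≡ 74290. Check v ∈ {∞, 2, 3, 5, 11, 17, 19, 23}.
v=2: v_2(a)=1, v_2(b)=5; units ≡ 3, 1 (mod 8); ε·ε+αω+βω = 1·0+1·0+5·1 ≡ 1  ⇒  (a,b)_2 = -1.
v=3: a=3^-4·(≡2), b=3^-4·(≡1) mod 3; (2|3)=-1, (1|3)=+1; (−1)^{-4·-4·1}·(-1)^-4·(+1)^-4 = +1.
v=19: a=19^1·(≡3), b=19^1·(≡3) mod 19; (3|19)=-1, (3|19)=-1; (−1)^{1·1·9}·(-1)^1·(-1)^1 = -1.
v=23: a=23^1·(≡9), b=23^1·(≡19) mod 23; (9|23)=+1, (19|23)=-1; (−1)^{1·1·11}·(+1)^1·(-1)^1 = +1.
v=5: a=5^1·(≡3), b=5^3·(≡3) mod 5; (3|5)=-1, (3|5)=-1; (−1)^{1·3·2}·(-1)^3·(-1)^1 = +1.
v=11: a=11^3·(≡10), b=11^0·(≡7) mod 11; (10|11)=-1, (7|11)=-1; (−1)^{3·0·5}·(-1)^0·(-1)^3 = -1.
v=17: a=17^1·(≡3), b=17^1·(≡2) mod 17; (3|17)=-1, (2|17)=+1; (−1)^{1·1·8}·(-1)^1·(+1)^1 = -1.
v=∞: 817190 > 0 and 74290 > 0  ⇒  (a,b)_∞ = +1.
|Ram(817190, 74290)| = 4, even; anisotropic at {2, 11, 17, 19}.

[2, 11, 17, 19]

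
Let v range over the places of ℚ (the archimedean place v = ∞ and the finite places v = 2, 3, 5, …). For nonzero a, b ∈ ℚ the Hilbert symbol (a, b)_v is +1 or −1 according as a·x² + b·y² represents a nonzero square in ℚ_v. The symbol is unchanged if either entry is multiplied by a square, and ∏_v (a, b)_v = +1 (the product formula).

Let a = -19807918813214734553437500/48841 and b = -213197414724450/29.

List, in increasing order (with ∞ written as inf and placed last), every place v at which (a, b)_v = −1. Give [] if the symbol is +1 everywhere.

Mod squares: a ≡ -186295, b ≡ -58. Check v ∈ {∞, 2, 3, 5, 13, 17, 19, 29, 37, 41, 53}.
v=53: a=53^3·(≡11), b=53^2·(≡22) mod 53; (11|53)=+1, (22|53)=-1; (−1)^{3·2·26}·(+1)^2·(-1)^3 = -1.
v=13: a=13^-2·(≡5), b=13^2·(≡11) mod 13; (5|13)=-1, (11|13)=-1; (−1)^{-2·2·6}·(-1)^2·(-1)^-2 = +1.
v=29: a=29^0·(≡1), b=29^-1·(≡21) mod 29; (1|29)=+1, (21|29)=-1; (−1)^{0·-1·14}·(+1)^-1·(-1)^0 = +1.
v=17: a=17^-2·(≡9), b=17^0·(≡3) mod 17; (9|17)=+1, (3|17)=-1; (−1)^{-2·0·8}·(+1)^0·(-1)^-2 = +1.
v=5: a=5^7·(≡1), b=5^2·(≡3) mod 5; (1|5)=+1, (3|5)=-1; (−1)^{7·2·2}·(+1)^2·(-1)^7 = -1.
v=2: v_2(a)=2, v_2(b)=1; units ≡ 1, 3 (mod 8); ε·ε+αω+βω = 0·1+2·1+1·0 ≡ 0  ⇒  (a,b)_2 = +1.
v=∞: -186295 < 0 and -58 < 0  ⇒  (a,b)_∞ = -1.
v=3: a=3^6·(≡2), b=3^8·(≡2) mod 3; (2|3)=-1, (2|3)=-1; (−1)^{6·8·1}·(-1)^8·(-1)^6 = +1.
v=41: a=41^2·(≡37), b=41^0·(≡30) mod 41; (37|41)=+1, (30|41)=-1; (−1)^{2·0·20}·(+1)^0·(-1)^2 = +1.
v=19: a=19^3·(≡13), b=19^0·(≡10) mod 19; (13|19)=-1, (10|19)=-1; (−1)^{3·0·9}·(-1)^0·(-1)^3 = -1.
v=37: a=37^3·(≡3), b=37^2·(≡11) mod 37; (3|37)=+1, (11|37)=+1; (−1)^{3·2·18}·(+1)^2·(+1)^3 = +1.
Ram(-186295, -58) = {5, 19, 53, ∞}; no ℚ_5-point on the conic.

[5, 19, 53, inf]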